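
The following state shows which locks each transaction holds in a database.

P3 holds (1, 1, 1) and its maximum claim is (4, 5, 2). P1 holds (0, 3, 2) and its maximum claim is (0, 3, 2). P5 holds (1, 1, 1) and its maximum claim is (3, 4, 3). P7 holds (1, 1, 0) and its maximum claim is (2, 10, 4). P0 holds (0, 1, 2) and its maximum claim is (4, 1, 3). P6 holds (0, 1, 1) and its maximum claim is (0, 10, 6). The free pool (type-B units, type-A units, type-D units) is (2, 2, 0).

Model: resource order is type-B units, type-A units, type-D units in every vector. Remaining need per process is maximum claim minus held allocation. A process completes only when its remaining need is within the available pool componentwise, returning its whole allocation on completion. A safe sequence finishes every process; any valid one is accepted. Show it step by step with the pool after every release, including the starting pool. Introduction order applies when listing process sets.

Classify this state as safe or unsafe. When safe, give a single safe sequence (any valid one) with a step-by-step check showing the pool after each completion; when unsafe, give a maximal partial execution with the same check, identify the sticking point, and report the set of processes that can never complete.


UNSAFE.
Key observation: after P1, P5, P3, P0 complete, (4, 8, 6) is the best the pool ever gets, yet each leftover process wants more type-A units.
Going as far as possible: P1, P5, P3, P0; after that, nothing fits. Check, step by step:
  pool = (2, 2, 0)
  P1 needs (0, 0, 0) <= (2, 2, 0) -> finishes; pool += (0, 3, 2) = (2, 5, 2)
  P5 needs (2, 3, 2) <= (2, 5, 2) -> finishes; pool += (1, 1, 1) = (3, 6, 3)
  P3 needs (3, 4, 1) <= (3, 6, 3) -> finishes; pool += (1, 1, 1) = (4, 7, 4)
  P0 needs (4, 0, 1) <= (4, 7, 4) -> finishes; pool += (0, 1, 2) = (4, 8, 6)
  P7 cannot run: need (1, 9, 4) vs free (4, 8, 6) (insufficient type-A units)
  P6 cannot run: need (0, 9, 5) vs free (4, 8, 6) (insufficient type-A units)
Never able to finish: P7 and P6.


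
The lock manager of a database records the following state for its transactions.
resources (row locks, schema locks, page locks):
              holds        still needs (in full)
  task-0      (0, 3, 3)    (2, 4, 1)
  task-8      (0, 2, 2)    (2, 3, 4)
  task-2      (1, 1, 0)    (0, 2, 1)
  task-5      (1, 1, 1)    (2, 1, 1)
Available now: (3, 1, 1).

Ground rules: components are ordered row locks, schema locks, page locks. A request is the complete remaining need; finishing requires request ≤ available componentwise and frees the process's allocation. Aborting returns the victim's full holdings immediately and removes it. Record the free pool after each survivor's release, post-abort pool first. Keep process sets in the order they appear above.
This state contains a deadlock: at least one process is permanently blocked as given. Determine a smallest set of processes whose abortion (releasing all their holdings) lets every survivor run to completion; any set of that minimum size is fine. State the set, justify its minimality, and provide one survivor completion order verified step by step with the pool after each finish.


Minimum abort set: task-8.
Key observation: task-0 had no path to completion before; after the abort of task-8 ((0, 2, 2) returned), step 3 is where it fits.
Minimality: the empty abort set fails — the state is deadlocked as it stands.
One survivor order: task-2, task-5, task-0. Verifying each step (post-abort pool first):
  pool = (3, 3, 3)
  run task-2 (needs (0, 2, 1), free (3, 3, 3)); after release of (1, 1, 0) the pool is (4, 4, 3)
  run task-5 (needs (2, 1, 1), free (4, 4, 3)); after release of (1, 1, 1) the pool is (5, 5, 4)
  run task-0 (needs (2, 4, 1), free (5, 5, 4)); after release of (0, 3, 3) the pool is (5, 8, 7)


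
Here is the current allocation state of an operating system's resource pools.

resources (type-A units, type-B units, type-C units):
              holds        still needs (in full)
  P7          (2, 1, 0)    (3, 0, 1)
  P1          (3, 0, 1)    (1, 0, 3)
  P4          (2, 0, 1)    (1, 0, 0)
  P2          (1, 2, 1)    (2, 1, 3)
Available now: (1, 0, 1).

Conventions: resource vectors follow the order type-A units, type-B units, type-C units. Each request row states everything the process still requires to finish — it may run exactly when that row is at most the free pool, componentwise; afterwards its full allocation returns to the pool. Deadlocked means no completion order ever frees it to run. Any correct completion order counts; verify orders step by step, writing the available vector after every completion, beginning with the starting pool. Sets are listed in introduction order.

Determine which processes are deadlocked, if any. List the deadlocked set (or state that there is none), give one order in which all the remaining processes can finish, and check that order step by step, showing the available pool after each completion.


Deadlocked: P1 and P2.
Key observation: the pool after P4, P7 is (5, 1, 2); every surviving request exceeds it in type-C units, so progress ends there.
A valid finishing order for the others: P4, P7. Step-by-step check:
  pool = (1, 0, 1)
  run P4 (needs (1, 0, 0), free (1, 0, 1)); after release of (2, 0, 1) the pool is (3, 0, 2)
  run P7 (needs (3, 0, 1), free (3, 0, 2)); after release of (2, 1, 0) the pool is (5, 1, 2)
The stuck group stays short no matter what:
  P1 still needs (1, 0, 3) but only (5, 1, 2) is free — short on type-C units
  P2 still needs (2, 1, 3) but only (5, 1, 2) is free — short on type-C units


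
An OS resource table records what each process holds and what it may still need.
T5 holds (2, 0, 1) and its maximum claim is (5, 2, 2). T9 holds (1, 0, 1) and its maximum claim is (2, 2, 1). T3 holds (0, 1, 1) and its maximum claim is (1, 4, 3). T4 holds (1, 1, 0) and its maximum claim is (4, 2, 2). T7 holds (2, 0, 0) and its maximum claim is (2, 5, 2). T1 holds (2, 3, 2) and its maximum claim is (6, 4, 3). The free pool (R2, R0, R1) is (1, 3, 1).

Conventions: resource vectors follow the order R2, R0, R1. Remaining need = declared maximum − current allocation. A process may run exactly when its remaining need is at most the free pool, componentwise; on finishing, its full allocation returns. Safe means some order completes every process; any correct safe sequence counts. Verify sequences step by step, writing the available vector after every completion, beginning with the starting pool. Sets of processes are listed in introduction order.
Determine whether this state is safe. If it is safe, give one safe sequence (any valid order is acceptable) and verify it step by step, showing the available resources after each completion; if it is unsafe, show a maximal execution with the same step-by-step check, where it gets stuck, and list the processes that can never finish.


The state is UNSAFE.
Key observation: after T9, T3 the pool peaks at (2, 4, 3), and each blocked process is short somewhere: T5 on R2; T4 on R2; T7 on R0; T1 on R2.
A maximal execution: T9, T3 — then nothing else fits. Verifying each step:
  pool = (1, 3, 1)
  T9 needs (1, 2, 0) <= (1, 3, 1) -> finishes; pool += (1, 0, 1) = (2, 3, 2)
  T3 needs (1, 3, 2) <= (2, 3, 2) -> finishes; pool += (0, 1, 1) = (2, 4, 3)
  T5 still needs (3, 2, 1) but only (2, 4, 3) is free — short on R2
  T4 still needs (3, 1, 2) but only (2, 4, 3) is free — short on R2
  T7 still needs (0, 5, 2) but only (2, 4, 3) is free — short on R0
  T1 still needs (4, 1, 1) but only (2, 4, 3) is free — short on R2
Processes that can never finish: T5, T4, T7 and T1.


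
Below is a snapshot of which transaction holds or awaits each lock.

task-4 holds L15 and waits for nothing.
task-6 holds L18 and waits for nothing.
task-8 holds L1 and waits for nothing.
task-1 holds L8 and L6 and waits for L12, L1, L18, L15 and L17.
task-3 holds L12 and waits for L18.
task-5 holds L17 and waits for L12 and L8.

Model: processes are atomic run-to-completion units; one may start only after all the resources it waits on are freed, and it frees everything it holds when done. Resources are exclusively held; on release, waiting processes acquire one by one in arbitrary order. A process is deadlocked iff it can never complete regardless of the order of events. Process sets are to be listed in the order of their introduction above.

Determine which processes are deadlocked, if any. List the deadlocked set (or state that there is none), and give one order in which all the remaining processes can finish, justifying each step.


Deadlocked set: task-1 and task-5.
Key observation: the cycle task-1 -> task-5 -> task-1 can never break — each member waits on the next; no other process is dragged down with it.
One completion order for the rest: task-8, task-6, task-3, task-4.
Walking it through:
  run task-8 (it waits on nothing); releases L1
  run task-6 (it waits on nothing); releases L18
  task-3: everything it awaited (L18) is free; runs, freeing L12
  run task-4 (it waits on nothing); releases L15


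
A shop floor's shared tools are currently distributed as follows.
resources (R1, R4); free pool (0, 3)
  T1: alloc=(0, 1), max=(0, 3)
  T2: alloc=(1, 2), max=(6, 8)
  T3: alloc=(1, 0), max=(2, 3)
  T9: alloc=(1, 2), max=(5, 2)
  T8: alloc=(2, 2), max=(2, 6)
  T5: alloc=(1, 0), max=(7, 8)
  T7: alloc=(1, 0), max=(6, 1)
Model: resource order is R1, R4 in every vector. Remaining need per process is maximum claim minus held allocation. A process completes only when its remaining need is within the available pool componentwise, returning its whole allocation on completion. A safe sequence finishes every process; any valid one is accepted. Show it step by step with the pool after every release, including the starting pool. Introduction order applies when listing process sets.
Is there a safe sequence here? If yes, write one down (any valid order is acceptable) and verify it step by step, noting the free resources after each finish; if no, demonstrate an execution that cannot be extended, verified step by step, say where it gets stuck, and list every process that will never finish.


The state is UNSAFE.
Key observation: once T1, T8, T3 finish, the pool peaks at (3, 6) — and every remaining process still needs more R1 than that.
The run T1, T8, T3 cannot be extended any further. Step-by-step check:
  pool = (0, 3)
  T1: need (0, 2) fits (0, 3); releases (0, 1), pool now (0, 4)
  T8: need (0, 4) fits (0, 4); releases (2, 2), pool now (2, 6)
  T3: need (1, 3) fits (2, 6); releases (1, 0), pool now (3, 6)
  blocked: T2 wants (5, 6), pool (3, 6) — not enough R1
  blocked: T9 wants (4, 0), pool (3, 6) — not enough R1
  blocked: T5 wants (6, 8), pool (3, 6) — not enough R1 and R4
  blocked: T7 wants (5, 1), pool (3, 6) — not enough R1
Processes that can never finish: T2, T9, T5 and T7.


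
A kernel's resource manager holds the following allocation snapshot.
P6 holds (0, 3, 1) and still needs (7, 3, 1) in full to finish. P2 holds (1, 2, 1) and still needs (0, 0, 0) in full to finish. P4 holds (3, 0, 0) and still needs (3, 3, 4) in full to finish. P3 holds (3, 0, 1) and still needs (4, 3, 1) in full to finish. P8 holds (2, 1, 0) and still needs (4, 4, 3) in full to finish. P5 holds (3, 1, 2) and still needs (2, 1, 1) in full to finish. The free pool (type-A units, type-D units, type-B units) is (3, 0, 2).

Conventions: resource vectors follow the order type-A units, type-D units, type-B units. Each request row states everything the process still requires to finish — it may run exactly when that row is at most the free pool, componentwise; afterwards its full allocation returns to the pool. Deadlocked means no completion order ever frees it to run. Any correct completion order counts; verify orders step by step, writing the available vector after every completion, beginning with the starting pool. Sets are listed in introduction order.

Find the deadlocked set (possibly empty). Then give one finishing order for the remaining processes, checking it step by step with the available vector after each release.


No process is deadlocked.
Key observation: beginning at P2, releases accumulate fast enough that every process eventually fits.
The rest can finish in the order P2, P5, P6, P3, P4, P8. Walking it through:
  pool = (3, 0, 2)
  P2: need (0, 0, 0) fits (3, 0, 2); releases (1, 2, 1), pool now (4, 2, 3)
  P5: need (2, 1, 1) fits (4, 2, 3); releases (3, 1, 2), pool now (7, 3, 5)
  P6: need (7, 3, 1) fits (7, 3, 5); releases (0, 3, 1), pool now (7, 6, 6)
  P3: need (4, 3, 1) fits (7, 6, 6); releases (3, 0, 1), pool now (10, 6, 7)
  P4: need (3, 3, 4) fits (10, 6, 7); releases (3, 0, 0), pool now (13, 6, 7)
  P8: need (4, 4, 3) fits (13, 6, 7); releases (2, 1, 0), pool now (15, 7, 7)


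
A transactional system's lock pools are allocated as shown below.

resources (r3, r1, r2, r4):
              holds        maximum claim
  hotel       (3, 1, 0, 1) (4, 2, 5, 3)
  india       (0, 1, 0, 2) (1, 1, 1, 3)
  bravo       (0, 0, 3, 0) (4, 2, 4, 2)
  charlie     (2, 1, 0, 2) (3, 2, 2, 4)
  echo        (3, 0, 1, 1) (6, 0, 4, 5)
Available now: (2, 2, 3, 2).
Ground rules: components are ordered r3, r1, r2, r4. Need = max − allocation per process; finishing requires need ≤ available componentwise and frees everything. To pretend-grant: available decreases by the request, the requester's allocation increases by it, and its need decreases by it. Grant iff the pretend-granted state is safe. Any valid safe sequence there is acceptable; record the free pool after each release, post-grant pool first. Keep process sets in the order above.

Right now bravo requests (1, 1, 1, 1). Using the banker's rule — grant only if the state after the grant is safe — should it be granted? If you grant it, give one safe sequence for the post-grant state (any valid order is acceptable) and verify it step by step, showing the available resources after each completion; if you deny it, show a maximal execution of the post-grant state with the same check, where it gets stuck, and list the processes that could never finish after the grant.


GRANT. The post-grant state is safe; one safe sequence: india, charlie, bravo, echo, hotel.
Key observation: post-grant, (1, 1, 2, 1) remains, and an order beginning with india completes everyone.
Step-by-step check of the post-grant state:
  pool = (1, 1, 2, 1)
  india needs (1, 0, 1, 1) <= (1, 1, 2, 1) -> finishes; pool += (0, 1, 0, 2) = (1, 2, 2, 3)
  charlie needs (1, 1, 2, 2) <= (1, 2, 2, 3) -> finishes; pool += (2, 1, 0, 2) = (3, 3, 2, 5)
  bravo needs (3, 1, 0, 1) <= (3, 3, 2, 5) -> finishes; pool += (1, 1, 4, 1) = (4, 4, 6, 6)
  echo needs (3, 0, 3, 4) <= (4, 4, 6, 6) -> finishes; pool += (3, 0, 1, 1) = (7, 4, 7, 7)
  hotel needs (1, 1, 5, 2) <= (7, 4, 7, 7) -> finishes; pool += (3, 1, 0, 1) = (10, 5, 7, 8)


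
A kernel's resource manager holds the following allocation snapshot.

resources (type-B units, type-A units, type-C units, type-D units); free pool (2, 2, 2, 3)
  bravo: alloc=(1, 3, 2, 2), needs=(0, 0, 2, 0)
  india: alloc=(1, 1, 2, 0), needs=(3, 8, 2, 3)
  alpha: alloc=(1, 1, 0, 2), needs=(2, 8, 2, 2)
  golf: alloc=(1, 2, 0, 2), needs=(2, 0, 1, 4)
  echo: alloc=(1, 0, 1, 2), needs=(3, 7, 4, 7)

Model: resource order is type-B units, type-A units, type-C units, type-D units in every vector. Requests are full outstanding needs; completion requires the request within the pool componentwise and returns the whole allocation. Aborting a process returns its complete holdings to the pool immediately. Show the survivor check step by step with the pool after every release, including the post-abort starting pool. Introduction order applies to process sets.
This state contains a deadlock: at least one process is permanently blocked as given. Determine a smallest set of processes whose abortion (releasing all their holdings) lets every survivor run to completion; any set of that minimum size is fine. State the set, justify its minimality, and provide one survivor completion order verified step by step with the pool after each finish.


Minimum abort set: india.
Key observation: alpha was stuck for good until india gave back (1, 1, 2, 0); in the order shown it finishes at step 3.
Why nothing smaller works: aborting no one leaves the state deadlocked as given.
The survivors complete as bravo, golf, alpha, echo. Walking it through (starting from the post-abort pool):
  pool = (3, 3, 4, 3)
  run bravo (needs (0, 0, 2, 0), free (3, 3, 4, 3)); after release of (1, 3, 2, 2) the pool is (4, 6, 6, 5)
  run golf (needs (2, 0, 1, 4), free (4, 6, 6, 5)); after release of (1, 2, 0, 2) the pool is (5, 8, 6, 7)
  run alpha (needs (2, 8, 2, 2), free (5, 8, 6, 7)); after release of (1, 1, 0, 2) the pool is (6, 9, 6, 9)
  run echo (needs (3, 7, 4, 7), free (6, 9, 6, 9)); after release of (1, 0, 1, 2) the pool is (7, 9, 7, 11)


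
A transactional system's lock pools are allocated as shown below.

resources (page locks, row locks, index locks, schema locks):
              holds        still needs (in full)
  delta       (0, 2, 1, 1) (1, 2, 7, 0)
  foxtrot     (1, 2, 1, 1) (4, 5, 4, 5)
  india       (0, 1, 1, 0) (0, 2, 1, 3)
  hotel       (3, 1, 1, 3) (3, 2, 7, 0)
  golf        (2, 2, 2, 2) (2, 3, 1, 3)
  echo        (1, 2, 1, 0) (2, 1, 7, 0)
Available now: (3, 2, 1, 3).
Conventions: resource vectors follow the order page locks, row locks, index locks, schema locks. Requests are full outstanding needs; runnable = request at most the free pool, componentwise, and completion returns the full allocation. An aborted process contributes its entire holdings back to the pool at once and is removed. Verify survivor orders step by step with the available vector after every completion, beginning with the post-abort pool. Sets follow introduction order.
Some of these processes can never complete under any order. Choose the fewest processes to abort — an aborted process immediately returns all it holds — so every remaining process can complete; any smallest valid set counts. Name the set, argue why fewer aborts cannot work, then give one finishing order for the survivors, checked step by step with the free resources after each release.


Minimum abort set: hotel and echo.
Key observation: delta had no path to completion before; after the abort of hotel and echo ((4, 3, 2, 3) returned), step 4 is where it fits.
Why nothing smaller works — every single abort fails: delta alone leaves hotel blocked (short on index locks); foxtrot alone leaves delta blocked (short on index locks); india alone leaves delta blocked (short on index locks); hotel alone leaves delta blocked (short on index locks); golf alone leaves delta blocked (short on index locks); echo alone leaves delta blocked (short on index locks).
Survivors finish in the order: golf, foxtrot, india, delta. Check, step by step (pool after the aborts first):
  pool = (7, 5, 3, 6)
  run golf (needs (2, 3, 1, 3), free (7, 5, 3, 6)); after release of (2, 2, 2, 2) the pool is (9, 7, 5, 8)
  run foxtrot (needs (4, 5, 4, 5), free (9, 7, 5, 8)); after release of (1, 2, 1, 1) the pool is (10, 9, 6, 9)
  run india (needs (0, 2, 1, 3), free (10, 9, 6, 9)); after release of (0, 1, 1, 0) the pool is (10, 10, 7, 9)
  run delta (needs (1, 2, 7, 0), free (10, 10, 7, 9)); after release of (0, 2, 1, 1) the pool is (10, 12, 8, 10)


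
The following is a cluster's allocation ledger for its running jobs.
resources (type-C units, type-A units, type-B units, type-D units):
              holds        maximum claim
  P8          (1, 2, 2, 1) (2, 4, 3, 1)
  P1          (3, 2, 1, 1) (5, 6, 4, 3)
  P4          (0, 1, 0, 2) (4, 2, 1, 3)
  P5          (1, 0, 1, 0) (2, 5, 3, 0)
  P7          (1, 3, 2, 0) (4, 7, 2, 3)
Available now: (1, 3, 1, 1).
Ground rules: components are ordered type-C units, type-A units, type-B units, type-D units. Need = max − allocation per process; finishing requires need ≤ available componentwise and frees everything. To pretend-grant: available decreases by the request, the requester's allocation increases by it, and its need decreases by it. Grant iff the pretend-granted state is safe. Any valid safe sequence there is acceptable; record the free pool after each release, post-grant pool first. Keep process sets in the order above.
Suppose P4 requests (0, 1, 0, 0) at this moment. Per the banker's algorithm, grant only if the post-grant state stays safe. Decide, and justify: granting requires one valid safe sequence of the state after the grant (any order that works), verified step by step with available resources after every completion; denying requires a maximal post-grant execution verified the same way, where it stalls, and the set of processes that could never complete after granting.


GRANT. The post-grant state is safe; one safe sequence: P8, P1, P7, P4, P5.
Key observation: post-grant, (1, 2, 1, 1) remains, and an order beginning with P8 completes everyone.
Step-by-step check of the post-grant state:
  pool = (1, 2, 1, 1)
  P8 needs (1, 2, 1, 0) <= (1, 2, 1, 1) -> finishes; pool += (1, 2, 2, 1) = (2, 4, 3, 2)
  P1 needs (2, 4, 3, 2) <= (2, 4, 3, 2) -> finishes; pool += (3, 2, 1, 1) = (5, 6, 4, 3)
  P7 needs (3, 4, 0, 3) <= (5, 6, 4, 3) -> finishes; pool += (1, 3, 2, 0) = (6, 9, 6, 3)
  P4 needs (4, 0, 1, 1) <= (6, 9, 6, 3) -> finishes; pool += (0, 2, 0, 2) = (6, 11, 6, 5)
  P5 needs (1, 5, 2, 0) <= (6, 11, 6, 5) -> finishes; pool += (1, 0, 1, 0) = (7, 11, 7, 5)


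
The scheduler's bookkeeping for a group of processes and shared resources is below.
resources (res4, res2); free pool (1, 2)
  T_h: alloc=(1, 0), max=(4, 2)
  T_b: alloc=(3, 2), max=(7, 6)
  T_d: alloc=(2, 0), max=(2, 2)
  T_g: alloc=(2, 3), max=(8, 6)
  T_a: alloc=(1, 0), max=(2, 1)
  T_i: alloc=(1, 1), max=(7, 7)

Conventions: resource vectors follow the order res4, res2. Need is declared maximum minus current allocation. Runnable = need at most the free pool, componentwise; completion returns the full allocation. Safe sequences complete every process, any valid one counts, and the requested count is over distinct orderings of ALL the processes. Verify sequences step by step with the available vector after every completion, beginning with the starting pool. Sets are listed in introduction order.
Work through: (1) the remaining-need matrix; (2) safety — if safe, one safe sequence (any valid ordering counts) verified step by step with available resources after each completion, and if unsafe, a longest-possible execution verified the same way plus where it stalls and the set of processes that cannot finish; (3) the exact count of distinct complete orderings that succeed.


(1) Outstanding need per process (order res4, res2):
  T_h: (3, 2)
  T_b: (4, 4)
  T_d: (0, 2)
  T_g: (6, 3)
  T_a: (1, 1)
  T_i: (6, 6)
(2) UNSAFE.
Key observation: the wall is res2: completing T_d, T_a, T_h brings the pool only to (5, 2), and all the rest need more.
Going as far as possible: T_d, T_a, T_h; after that, nothing fits. Step-by-step check:
  pool = (1, 2)
  run T_d (needs (0, 2), free (1, 2)); after release of (2, 0) the pool is (3, 2)
  run T_a (needs (1, 1), free (3, 2)); after release of (1, 0) the pool is (4, 2)
  run T_h (needs (3, 2), free (4, 2)); after release of (1, 0) the pool is (5, 2)
  blocked: T_b wants (4, 4), pool (5, 2) — not enough res2
  blocked: T_g wants (6, 3), pool (5, 2) — not enough res4 and res2
  blocked: T_i wants (6, 6), pool (5, 2) — not enough res4 and res2
Processes that can never finish: T_b, T_g and T_i.
(3) Exactly 0 of the possible complete orderings are safe sequences.


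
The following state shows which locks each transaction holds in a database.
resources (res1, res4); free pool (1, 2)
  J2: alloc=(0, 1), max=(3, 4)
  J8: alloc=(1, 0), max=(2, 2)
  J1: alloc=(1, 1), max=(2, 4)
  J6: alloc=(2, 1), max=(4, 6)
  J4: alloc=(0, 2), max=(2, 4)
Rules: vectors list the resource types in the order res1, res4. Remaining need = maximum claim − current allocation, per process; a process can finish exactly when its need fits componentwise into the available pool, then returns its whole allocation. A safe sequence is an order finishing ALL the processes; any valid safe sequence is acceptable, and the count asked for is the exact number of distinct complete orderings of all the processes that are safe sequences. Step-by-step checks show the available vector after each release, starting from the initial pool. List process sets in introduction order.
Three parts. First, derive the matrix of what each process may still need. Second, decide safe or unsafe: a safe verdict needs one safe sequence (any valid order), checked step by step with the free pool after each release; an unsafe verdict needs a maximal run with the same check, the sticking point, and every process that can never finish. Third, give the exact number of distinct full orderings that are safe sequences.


(1) Need matrix, components ordered res1, res4:
  J2: (3, 3)
  J8: (1, 2)
  J1: (1, 3)
  J6: (2, 5)
  J4: (2, 2)
(2) SAFE, for example via the order J8, J4, J1, J2, J6.
Key observation: J8 marks the first exact bind of the order: its need (1, 2) fits the free (1, 2) with zero slack on a requested resource.
Check, step by step:
  pool = (1, 2)
  J8 needs (1, 2) <= (1, 2) -> finishes; pool += (1, 0) = (2, 2)
  J4 needs (2, 2) <= (2, 2) -> finishes; pool += (0, 2) = (2, 4)
  J1 needs (1, 3) <= (2, 4) -> finishes; pool += (1, 1) = (3, 5)
  J2 needs (3, 3) <= (3, 5) -> finishes; pool += (0, 1) = (3, 6)
  J6 needs (2, 5) <= (3, 6) -> finishes; pool += (2, 1) = (5, 7)
(3) Precisely 2 of the possible complete orderings are safe sequences.


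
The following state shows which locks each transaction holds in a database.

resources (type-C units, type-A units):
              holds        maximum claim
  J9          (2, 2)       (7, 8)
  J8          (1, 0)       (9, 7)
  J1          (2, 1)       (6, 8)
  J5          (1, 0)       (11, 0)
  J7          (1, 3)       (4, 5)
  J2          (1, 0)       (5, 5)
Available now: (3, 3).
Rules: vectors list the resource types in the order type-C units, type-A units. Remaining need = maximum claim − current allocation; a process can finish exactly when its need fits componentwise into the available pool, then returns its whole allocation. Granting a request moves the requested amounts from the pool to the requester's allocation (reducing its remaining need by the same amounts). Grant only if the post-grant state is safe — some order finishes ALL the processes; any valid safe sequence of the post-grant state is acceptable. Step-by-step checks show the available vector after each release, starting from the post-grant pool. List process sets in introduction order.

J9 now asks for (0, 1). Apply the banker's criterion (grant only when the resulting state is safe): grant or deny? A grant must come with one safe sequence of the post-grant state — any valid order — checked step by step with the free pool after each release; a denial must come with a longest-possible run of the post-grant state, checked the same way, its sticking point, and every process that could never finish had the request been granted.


GRANT: granting preserves safety; a valid post-grant sequence is J7, J2, J9, J1, J8, J5.
Key observation: the transfer keeps a workable pool ((3, 2)); J7 starts the safe sequence.
Step-by-step check of the post-grant state:
  pool = (3, 2)
  run J7 (needs (3, 2), free (3, 2)); after release of (1, 3) the pool is (4, 5)
  run J2 (needs (4, 5), free (4, 5)); after release of (1, 0) the pool is (5, 5)
  run J9 (needs (5, 5), free (5, 5)); after release of (2, 3) the pool is (7, 8)
  run J1 (needs (4, 7), free (7, 8)); after release of (2, 1) the pool is (9, 9)
  run J8 (needs (8, 7), free (9, 9)); after release of (1, 0) the pool is (10, 9)
  run J5 (needs (10, 0), free (10, 9)); after release of (1, 0) the pool is (11, 9)


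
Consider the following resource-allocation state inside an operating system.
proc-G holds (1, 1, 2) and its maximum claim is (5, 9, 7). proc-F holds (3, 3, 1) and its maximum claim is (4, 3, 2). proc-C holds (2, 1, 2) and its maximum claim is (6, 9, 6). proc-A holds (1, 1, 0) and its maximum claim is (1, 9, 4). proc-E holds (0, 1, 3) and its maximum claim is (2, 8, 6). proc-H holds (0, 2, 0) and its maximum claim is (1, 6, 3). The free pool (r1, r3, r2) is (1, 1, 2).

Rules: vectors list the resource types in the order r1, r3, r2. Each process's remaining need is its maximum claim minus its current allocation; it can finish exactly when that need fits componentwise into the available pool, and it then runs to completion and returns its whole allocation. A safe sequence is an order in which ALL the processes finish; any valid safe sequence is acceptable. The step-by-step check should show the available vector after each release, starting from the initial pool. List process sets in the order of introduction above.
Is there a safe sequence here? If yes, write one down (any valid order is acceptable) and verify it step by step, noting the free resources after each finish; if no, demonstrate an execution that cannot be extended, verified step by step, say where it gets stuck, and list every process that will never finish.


UNSAFE.
Key observation: the wall is r3: completing proc-F, proc-H brings the pool only to (4, 6, 3), and all the rest need more.
A maximal execution: proc-F, proc-H — then nothing else fits. Verifying each step:
  pool = (1, 1, 2)
  proc-F: need (1, 0, 1) fits (1, 1, 2); releases (3, 3, 1), pool now (4, 4, 3)
  proc-H: need (1, 4, 3) fits (4, 4, 3); releases (0, 2, 0), pool now (4, 6, 3)
  blocked: proc-G wants (4, 8, 5), pool (4, 6, 3) — not enough r3 and r2
  blocked: proc-C wants (4, 8, 4), pool (4, 6, 3) — not enough r3 and r2
  blocked: proc-A wants (0, 8, 4), pool (4, 6, 3) — not enough r3 and r2
  blocked: proc-E wants (2, 7, 3), pool (4, 6, 3) — not enough r3
Processes that can never finish: proc-G, proc-C, proc-A and proc-E.


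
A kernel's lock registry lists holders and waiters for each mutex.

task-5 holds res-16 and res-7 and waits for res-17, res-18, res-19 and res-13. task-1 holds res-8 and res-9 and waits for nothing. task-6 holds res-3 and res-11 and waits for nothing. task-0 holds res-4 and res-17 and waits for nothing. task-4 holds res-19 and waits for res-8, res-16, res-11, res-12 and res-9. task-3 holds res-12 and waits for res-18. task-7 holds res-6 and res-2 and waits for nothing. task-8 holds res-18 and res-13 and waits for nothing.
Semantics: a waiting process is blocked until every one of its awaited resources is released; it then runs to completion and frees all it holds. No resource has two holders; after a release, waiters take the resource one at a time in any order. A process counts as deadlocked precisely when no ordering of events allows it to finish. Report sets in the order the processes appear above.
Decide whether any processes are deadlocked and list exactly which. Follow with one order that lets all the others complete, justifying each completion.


Deadlocked: task-5 and task-4.
Key observation: the cycle task-5 -> task-4 -> task-5 can never break — each member waits on the next; no other process is dragged down with it.
A valid finishing order for the others: task-6, task-7, task-0, task-1, task-8, task-3.
Walking it through:
  run task-6 (it waits on nothing); releases res-3 and res-11
  run task-7 (it waits on nothing); releases res-6 and res-2
  run task-0 (it waits on nothing); releases res-4 and res-17
  run task-1 (it waits on nothing); releases res-8 and res-9
  run task-8 (it waits on nothing); releases res-18 and res-13
  run task-3 (all its waits — res-18 — are resolved); releases res-12


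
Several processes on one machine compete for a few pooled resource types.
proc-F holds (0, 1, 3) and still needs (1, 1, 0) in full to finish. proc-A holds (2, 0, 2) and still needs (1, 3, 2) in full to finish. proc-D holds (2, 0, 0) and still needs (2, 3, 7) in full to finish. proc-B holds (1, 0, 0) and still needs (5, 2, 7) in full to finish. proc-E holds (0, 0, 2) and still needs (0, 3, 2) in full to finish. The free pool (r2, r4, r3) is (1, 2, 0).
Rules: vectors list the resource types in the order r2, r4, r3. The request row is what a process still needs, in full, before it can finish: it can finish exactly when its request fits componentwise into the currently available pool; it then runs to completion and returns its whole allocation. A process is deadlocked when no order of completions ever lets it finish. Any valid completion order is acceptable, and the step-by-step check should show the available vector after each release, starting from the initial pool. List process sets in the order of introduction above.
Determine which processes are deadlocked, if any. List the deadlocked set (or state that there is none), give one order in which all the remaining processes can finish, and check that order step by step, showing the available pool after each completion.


Nothing here is deadlocked.
Key observation: there is always a runnable process — proc-F first — so the state unwinds completely.
A valid finishing order for the others: proc-F, proc-E, proc-A, proc-D, proc-B. Step-by-step check:
  pool = (1, 2, 0)
  run proc-F (needs (1, 1, 0), free (1, 2, 0)); after release of (0, 1, 3) the pool is (1, 3, 3)
  run proc-E (needs (0, 3, 2), free (1, 3, 3)); after release of (0, 0, 2) the pool is (1, 3, 5)
  run proc-A (needs (1, 3, 2), free (1, 3, 5)); after release of (2, 0, 2) the pool is (3, 3, 7)
  run proc-D (needs (2, 3, 7), free (3, 3, 7)); after release of (2, 0, 0) the pool is (5, 3, 7)
  run proc-B (needs (5, 2, 7), free (5, 3, 7)); after release of (1, 0, 0) the pool is (6, 3, 7)


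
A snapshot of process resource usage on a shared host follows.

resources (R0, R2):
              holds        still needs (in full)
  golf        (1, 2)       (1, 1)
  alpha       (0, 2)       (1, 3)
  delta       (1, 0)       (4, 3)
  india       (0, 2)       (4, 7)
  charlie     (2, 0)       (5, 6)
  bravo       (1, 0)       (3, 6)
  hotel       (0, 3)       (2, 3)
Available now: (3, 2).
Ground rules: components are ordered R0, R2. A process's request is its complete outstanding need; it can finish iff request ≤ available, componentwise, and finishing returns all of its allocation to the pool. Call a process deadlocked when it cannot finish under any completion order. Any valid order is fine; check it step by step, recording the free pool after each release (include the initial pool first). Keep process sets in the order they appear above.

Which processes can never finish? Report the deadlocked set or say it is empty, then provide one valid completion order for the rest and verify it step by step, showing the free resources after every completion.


No process is deadlocked.
Key observation: the pool covers golf at once, and every later process fits after earlier releases.
A valid finishing order for the others: golf, hotel, alpha, india, delta, charlie, bravo. Verifying each step:
  pool = (3, 2)
  golf: need (1, 1) fits (3, 2); releases (1, 2), pool now (4, 4)
  hotel: need (2, 3) fits (4, 4); releases (0, 3), pool now (4, 7)
  alpha: need (1, 3) fits (4, 7); releases (0, 2), pool now (4, 9)
  india: need (4, 7) fits (4, 9); releases (0, 2), pool now (4, 11)
  delta: need (4, 3) fits (4, 11); releases (1, 0), pool now (5, 11)
  charlie: need (5, 6) fits (5, 11); releases (2, 0), pool now (7, 11)
  bravo: need (3, 6) fits (7, 11); releases (1, 0), pool now (8, 11)


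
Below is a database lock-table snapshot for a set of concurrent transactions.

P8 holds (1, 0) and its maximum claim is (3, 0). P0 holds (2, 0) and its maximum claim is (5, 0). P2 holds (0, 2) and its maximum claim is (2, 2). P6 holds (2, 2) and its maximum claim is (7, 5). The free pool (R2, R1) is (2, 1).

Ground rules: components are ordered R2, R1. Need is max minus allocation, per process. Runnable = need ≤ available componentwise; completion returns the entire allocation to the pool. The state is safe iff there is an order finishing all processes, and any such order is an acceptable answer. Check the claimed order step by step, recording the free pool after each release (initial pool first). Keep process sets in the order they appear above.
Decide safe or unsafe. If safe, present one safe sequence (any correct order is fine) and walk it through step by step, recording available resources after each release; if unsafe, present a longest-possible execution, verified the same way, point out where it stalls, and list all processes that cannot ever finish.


SAFE — a valid safe sequence is P2, P8, P0, P6.
Key observation: P2 is the earliest step where a requested resource binds exactly: need (2, 0), pool (2, 1) at its turn.
Check, step by step:
  pool = (2, 1)
  P2 needs (2, 0) <= (2, 1) -> finishes; pool += (0, 2) = (2, 3)
  P8 needs (2, 0) <= (2, 3) -> finishes; pool += (1, 0) = (3, 3)
  P0 needs (3, 0) <= (3, 3) -> finishes; pool += (2, 0) = (5, 3)
  P6 needs (5, 3) <= (5, 3) -> finishes; pool += (2, 2) = (7, 5)


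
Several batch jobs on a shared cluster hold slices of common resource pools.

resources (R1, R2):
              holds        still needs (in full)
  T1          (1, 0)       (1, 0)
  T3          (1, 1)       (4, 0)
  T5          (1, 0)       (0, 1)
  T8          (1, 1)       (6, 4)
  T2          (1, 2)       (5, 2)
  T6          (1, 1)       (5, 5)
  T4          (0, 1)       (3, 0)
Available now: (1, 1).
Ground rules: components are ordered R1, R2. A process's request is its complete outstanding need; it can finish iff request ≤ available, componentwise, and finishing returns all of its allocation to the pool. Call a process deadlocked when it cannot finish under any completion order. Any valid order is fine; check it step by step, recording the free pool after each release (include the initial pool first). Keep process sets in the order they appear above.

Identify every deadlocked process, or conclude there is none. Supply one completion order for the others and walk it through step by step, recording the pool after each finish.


Deadlocked set: T3, T8, T2 and T6.
Key observation: no order helps: past T1, T5, T4, the free pool tops out at (3, 2), below what each blocked process needs in R1.
A valid finishing order for the others: T1, T5, T4. Verifying each step:
  pool = (1, 1)
  T1: need (1, 0) fits (1, 1); releases (1, 0), pool now (2, 1)
  T5: need (0, 1) fits (2, 1); releases (1, 0), pool now (3, 1)
  T4: need (3, 0) fits (3, 1); releases (0, 1), pool now (3, 2)
None of the blocked processes ever fits:
  blocked: T3 wants (4, 0), pool (3, 2) — not enough R1
  blocked: T8 wants (6, 4), pool (3, 2) — not enough R1 and R2
  blocked: T2 wants (5, 2), pool (3, 2) — not enough R1
  blocked: T6 wants (5, 5), pool (3, 2) — not enough R1 and R2


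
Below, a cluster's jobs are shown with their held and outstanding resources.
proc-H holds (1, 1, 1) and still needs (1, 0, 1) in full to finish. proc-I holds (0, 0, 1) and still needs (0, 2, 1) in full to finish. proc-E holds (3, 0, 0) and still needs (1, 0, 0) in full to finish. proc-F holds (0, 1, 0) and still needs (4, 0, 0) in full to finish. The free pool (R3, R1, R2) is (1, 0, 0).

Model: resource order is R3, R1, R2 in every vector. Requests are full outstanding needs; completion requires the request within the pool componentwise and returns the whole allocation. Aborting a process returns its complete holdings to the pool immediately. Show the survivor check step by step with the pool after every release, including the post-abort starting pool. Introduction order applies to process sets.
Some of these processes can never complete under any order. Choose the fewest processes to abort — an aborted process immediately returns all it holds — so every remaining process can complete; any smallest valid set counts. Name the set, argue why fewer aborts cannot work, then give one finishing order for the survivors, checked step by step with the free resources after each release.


Minimum abort set: proc-I.
Key observation: proc-H had no path to completion before; after the abort of proc-I ((0, 0, 1) returned), step 3 is where it fits.
No smaller set exists: with zero aborts the deadlock remains.
Survivors finish in the order: proc-E, proc-F, proc-H. Walking it through (pool after the aborts first):
  pool = (1, 0, 1)
  proc-E needs (1, 0, 0) <= (1, 0, 1) -> finishes; pool += (3, 0, 0) = (4, 0, 1)
  proc-F needs (4, 0, 0) <= (4, 0, 1) -> finishes; pool += (0, 1, 0) = (4, 1, 1)
  proc-H needs (1, 0, 1) <= (4, 1, 1) -> finishes; pool += (1, 1, 1) = (5, 2, 2)
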